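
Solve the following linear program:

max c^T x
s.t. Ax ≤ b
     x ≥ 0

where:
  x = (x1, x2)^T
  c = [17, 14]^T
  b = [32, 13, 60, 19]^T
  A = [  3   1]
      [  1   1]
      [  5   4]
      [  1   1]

Evaluate the objective at each vertex of the feasible region:
  z(0, 0) = 0
  z(10.67, 0) = 181.3
  z(9.714, 2.857) = 205.1
  z(8, 5) = 206  ←
  z(0, 13) = 182
The maximum is at x1 = 8, x2 = 5.

x1 = 8, x2 = 5, z = 206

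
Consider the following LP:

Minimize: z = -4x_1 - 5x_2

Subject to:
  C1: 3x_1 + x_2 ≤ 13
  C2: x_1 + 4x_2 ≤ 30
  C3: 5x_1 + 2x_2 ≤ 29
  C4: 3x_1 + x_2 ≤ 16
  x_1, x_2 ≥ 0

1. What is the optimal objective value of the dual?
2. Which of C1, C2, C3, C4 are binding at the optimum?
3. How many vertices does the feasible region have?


1. -43
2. C1, C2
3. 4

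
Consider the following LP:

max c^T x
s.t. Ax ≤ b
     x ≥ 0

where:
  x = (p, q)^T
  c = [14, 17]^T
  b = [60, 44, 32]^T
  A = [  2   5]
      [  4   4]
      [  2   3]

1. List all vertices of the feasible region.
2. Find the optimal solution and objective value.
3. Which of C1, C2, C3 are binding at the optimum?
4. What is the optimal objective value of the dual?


1. (0, 0), (11, 0), (1, 10), (0, 10.67)
2. p = 1, q = 10, z = 184
3. C2, C3
4. 184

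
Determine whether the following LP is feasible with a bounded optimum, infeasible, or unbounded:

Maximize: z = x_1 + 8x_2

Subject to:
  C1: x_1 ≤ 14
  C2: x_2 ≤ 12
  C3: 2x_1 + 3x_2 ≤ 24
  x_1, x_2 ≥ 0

Feasible with a bounded optimal solution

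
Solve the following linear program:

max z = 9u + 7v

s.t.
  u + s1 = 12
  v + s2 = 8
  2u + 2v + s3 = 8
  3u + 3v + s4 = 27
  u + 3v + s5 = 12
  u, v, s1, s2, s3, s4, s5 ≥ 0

Evaluate the objective at each vertex of the feasible region:
  z(0, 0) = 0
  z(4, 0) = 36  ←
  z(0, 4) = 28
The maximum is at u = 4, v = 0.

u = 4, v = 0, z = 36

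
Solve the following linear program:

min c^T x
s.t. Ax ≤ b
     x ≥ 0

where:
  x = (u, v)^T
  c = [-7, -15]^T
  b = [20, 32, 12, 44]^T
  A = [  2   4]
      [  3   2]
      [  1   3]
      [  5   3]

Evaluate the objective at each vertex of the feasible region:
  z(0, 0) = 0
  z(8.8, 0) = -61.6
  z(8.286, 0.8571) = -70.86
  z(6, 2) = -72  ←
  z(0, 4) = -60
The minimum is at u = 6, v = 2.

u = 6, v = 2, z = -72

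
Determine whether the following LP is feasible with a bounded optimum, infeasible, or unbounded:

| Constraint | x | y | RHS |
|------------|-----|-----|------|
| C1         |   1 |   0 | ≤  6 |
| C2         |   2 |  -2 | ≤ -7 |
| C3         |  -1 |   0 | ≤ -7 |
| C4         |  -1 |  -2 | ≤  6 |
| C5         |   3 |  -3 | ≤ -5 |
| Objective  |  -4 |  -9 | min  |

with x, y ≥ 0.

Infeasible (no feasible solution exists)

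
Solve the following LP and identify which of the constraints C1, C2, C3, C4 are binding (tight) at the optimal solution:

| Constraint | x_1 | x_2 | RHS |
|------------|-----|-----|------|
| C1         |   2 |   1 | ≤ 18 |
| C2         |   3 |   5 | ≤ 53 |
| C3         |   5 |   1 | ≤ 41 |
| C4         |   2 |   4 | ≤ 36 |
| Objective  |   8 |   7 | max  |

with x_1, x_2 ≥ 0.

At x_1 = 6, x_2 = 6, compute slack b - a·x for each constraint:
  C1: 18 − 18 = 0  (binding)
  C2: 53 − 48 = 5  (slack)
  C3: 41 − 36 = 5  (slack)
  C4: 36 − 36 = 0  (binding)

Optimal: x_1 = 6, x_2 = 6
Binding: C1, C4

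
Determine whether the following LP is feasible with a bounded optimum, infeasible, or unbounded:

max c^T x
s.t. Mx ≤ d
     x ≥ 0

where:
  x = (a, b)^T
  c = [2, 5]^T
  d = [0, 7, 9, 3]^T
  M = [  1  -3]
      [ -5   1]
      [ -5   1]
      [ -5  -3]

Unbounded (objective can increase without bound)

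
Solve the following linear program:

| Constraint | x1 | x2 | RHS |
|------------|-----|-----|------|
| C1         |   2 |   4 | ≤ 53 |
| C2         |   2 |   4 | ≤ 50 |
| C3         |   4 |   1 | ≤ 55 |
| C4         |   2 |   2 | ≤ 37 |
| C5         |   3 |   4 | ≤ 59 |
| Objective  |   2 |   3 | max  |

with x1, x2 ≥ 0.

Evaluate the objective at each vertex of the feasible region:
  z(0, 0) = 0
  z(13.75, 0) = 27.5
  z(12.38, 5.462) = 41.15
  z(9, 8) = 42  ←
  z(0, 12.5) = 37.5
The maximum is at x1 = 9, x2 = 8.

x1 = 9, x2 = 8, z = 42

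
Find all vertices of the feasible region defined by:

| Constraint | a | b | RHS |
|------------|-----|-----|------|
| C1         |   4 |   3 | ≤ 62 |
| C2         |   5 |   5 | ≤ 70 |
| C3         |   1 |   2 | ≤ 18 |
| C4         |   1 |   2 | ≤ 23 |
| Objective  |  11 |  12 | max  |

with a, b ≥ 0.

(0, 0), (14, 0), (10, 4), (0, 9)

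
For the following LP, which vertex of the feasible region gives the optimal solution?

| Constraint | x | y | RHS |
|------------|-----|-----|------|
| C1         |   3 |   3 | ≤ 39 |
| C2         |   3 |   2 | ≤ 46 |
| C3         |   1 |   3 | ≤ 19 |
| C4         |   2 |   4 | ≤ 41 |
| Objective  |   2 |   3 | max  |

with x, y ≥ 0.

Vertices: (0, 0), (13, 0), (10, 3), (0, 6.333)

Evaluate the objective at each vertex of the feasible region:
  z(0, 0) = 0
  z(13, 0) = 26
  z(10, 3) = 29  ←
  z(0, 6.333) = 19
The maximum is at x = 10, y = 3.

(10, 3)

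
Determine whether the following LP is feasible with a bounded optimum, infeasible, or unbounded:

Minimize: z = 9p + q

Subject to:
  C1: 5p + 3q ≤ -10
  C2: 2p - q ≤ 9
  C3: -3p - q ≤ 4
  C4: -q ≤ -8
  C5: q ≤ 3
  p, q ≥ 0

Infeasible (no feasible solution exists)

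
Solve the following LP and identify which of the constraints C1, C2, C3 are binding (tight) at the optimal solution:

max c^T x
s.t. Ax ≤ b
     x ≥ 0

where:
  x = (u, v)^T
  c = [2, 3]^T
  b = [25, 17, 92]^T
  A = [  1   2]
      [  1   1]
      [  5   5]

At u = 9, v = 8, compute slack b - a·x for each constraint:
  C1: 25 − 25 = 0  (binding)
  C2: 17 − 17 = 0  (binding)
  C3: 92 − 85 = 7  (slack)

Optimal: u = 9, v = 8
Binding: C1, C2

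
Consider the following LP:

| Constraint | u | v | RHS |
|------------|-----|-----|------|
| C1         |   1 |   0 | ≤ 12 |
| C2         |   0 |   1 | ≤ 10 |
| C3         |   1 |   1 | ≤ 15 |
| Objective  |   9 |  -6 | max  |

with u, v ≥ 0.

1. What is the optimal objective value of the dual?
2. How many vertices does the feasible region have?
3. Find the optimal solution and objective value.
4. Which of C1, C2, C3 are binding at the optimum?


1. 108
2. 5
3. u = 12, v = 0, z = 108
4. C1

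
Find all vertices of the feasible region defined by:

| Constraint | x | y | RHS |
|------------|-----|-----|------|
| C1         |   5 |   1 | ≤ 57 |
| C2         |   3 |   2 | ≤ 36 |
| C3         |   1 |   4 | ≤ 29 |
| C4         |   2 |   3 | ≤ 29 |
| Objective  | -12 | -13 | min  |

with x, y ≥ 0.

(0, 0), (11.4, 0), (11.14, 1.286), (10, 3), (5.8, 5.8), (0, 7.25)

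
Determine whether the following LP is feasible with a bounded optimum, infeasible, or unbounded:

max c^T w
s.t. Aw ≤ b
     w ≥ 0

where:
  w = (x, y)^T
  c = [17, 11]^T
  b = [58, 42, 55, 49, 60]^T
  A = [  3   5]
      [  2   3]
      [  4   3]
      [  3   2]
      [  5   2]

Feasible with a bounded optimal solution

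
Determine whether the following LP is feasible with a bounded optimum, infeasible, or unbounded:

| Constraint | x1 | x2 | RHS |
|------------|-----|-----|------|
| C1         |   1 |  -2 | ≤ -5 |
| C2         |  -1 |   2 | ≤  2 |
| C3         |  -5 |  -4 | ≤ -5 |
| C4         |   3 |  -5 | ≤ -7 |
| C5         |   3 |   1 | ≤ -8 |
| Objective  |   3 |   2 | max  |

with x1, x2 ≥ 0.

Infeasible (no feasible solution exists)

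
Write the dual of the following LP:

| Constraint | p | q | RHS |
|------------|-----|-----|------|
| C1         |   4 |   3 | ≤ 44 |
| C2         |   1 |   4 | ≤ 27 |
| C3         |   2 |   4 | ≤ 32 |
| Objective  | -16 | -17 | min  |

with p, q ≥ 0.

Primal min cᵀx s.t. Ax ≤ b, x ≥ 0  →  Dual max −bᵀy s.t. Aᵀy ≥ −c, y ≥ 0.

Maximize: z = -44y1 - 27y2 - 32y3

Subject to:
  4y1 + y2 + 2y3 ≥ 16
  3y1 + 4y2 + 4y3 ≥ 17
  y1, y2, y3 ≥ 0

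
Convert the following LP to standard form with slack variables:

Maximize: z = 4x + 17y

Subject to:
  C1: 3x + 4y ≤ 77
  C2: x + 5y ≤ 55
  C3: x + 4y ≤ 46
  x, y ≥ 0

max z = 4x + 17y

s.t.
  3x + 4y + s1 = 77
  x + 5y + s2 = 55
  x + 4y + s3 = 46
  x, y, s1, s2, s3 ≥ 0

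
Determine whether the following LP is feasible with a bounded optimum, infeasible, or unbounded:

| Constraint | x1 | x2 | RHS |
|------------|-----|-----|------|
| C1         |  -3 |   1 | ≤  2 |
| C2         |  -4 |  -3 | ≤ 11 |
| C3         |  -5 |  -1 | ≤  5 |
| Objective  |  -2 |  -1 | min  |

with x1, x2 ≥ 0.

Unbounded (objective can decrease without bound)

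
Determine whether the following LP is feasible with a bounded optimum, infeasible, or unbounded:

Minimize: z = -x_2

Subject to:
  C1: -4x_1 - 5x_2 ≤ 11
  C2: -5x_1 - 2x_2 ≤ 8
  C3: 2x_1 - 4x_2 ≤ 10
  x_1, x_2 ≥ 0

Unbounded (objective can decrease without bound)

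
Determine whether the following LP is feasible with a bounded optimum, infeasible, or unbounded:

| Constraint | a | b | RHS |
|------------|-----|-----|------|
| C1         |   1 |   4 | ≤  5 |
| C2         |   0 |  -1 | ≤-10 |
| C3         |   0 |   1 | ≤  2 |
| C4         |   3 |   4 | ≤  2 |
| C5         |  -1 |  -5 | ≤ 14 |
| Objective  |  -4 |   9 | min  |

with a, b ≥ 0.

Infeasible (no feasible solution exists)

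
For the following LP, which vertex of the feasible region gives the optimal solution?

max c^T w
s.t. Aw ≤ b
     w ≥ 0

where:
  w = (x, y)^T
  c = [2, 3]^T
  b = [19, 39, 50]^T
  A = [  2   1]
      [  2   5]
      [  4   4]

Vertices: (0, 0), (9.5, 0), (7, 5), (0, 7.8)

Evaluate the objective at each vertex of the feasible region:
  z(0, 0) = 0
  z(9.5, 0) = 19
  z(7, 5) = 29  ←
  z(0, 7.8) = 23.4
The maximum is at x = 7, y = 5.

(7, 5)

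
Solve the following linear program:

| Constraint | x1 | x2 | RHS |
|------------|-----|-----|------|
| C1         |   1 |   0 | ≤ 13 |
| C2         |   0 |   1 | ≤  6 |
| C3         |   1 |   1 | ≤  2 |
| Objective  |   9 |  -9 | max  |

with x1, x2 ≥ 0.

Evaluate the objective at each vertex of the feasible region:
  z(0, 0) = 0
  z(2, 0) = 18  ←
  z(0, 2) = -18
The maximum is at x1 = 2, x2 = 0.

x1 = 2, x2 = 0, z = 18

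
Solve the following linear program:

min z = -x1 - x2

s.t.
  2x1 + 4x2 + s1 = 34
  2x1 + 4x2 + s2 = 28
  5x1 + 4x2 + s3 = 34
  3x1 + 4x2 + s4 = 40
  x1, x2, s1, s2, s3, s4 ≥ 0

Evaluate the objective at each vertex of the feasible region:
  z(0, 0) = 0
  z(6.8, 0) = -6.8
  z(2, 6) = -8  ←
  z(0, 7) = -7
The minimum is at x1 = 2, x2 = 6.

x1 = 2, x2 = 6, z = -8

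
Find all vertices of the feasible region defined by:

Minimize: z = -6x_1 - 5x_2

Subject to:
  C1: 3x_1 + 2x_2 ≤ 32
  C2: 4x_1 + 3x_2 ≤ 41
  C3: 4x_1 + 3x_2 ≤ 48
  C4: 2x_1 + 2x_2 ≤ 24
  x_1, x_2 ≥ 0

(0, 0), (10.25, 0), (5, 7), (0, 12)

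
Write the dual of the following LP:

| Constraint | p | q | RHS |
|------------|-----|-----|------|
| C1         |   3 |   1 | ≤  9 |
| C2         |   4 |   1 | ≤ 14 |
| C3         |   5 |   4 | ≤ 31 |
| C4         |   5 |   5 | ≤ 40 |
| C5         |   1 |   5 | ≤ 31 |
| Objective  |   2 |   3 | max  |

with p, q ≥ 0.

Primal max cᵀx s.t. Ax ≤ b, x ≥ 0  →  Dual min bᵀy s.t. Aᵀy ≥ c, y ≥ 0.

Minimize: z = 9y1 + 14y2 + 31y3 + 40y4 + 31y5

Subject to:
  3y1 + 4y2 + 5y3 + 5y4 + y5 ≥ 2
  y1 + y2 + 4y3 + 5y4 + 5y5 ≥ 3
  y1, y2, y3, y4, y5 ≥ 0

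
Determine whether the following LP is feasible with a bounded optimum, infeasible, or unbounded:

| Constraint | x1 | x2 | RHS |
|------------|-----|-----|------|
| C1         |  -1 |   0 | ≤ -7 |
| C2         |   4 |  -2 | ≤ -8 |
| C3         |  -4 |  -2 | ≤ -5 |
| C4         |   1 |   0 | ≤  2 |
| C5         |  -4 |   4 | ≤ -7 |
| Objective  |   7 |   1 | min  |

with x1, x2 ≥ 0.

Infeasible (no feasible solution exists)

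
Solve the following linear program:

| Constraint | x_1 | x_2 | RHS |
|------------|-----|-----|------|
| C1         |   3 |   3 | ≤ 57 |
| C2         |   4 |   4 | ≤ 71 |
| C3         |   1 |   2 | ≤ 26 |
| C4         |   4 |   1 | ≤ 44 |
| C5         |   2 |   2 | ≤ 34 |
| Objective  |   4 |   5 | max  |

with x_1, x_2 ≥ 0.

Evaluate the objective at each vertex of the feasible region:
  z(0, 0) = 0
  z(11, 0) = 44
  z(9, 8) = 76
  z(8, 9) = 77  ←
  z(0, 13) = 65
The maximum is at x_1 = 8, x_2 = 9.

x_1 = 8, x_2 = 9, z = 77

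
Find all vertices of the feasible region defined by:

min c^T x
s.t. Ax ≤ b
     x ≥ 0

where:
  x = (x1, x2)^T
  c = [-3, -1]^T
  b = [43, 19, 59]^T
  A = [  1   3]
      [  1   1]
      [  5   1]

(0, 0), (11.8, 0), (10, 9), (7, 12), (0, 14.33)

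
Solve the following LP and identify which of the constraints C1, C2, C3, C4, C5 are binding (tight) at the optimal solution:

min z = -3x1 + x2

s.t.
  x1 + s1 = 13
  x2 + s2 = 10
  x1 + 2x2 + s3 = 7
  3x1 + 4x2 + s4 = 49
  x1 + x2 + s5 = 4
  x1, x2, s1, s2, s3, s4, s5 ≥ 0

At x1 = 4, x2 = 0, compute slack b - a·x for each constraint:
  C1: 13 − 4 = 9  (slack)
  C2: 10 − 0 = 10  (slack)
  C3: 7 − 4 = 3  (slack)
  C4: 49 − 12 = 37  (slack)
  C5: 4 − 4 = 0  (binding)

Optimal: x1 = 4, x2 = 0
Binding: C5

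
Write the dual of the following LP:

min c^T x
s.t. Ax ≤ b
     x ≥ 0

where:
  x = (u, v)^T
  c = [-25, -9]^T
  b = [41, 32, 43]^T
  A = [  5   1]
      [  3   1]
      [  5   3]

Primal min cᵀx s.t. Ax ≤ b, x ≥ 0  →  Dual max −bᵀy s.t. Aᵀy ≥ −c, y ≥ 0.

Maximize: z = -41y1 - 32y2 - 43y3

Subject to:
  5y1 + 3y2 + 5y3 ≥ 25
  y1 + y2 + 3y3 ≥ 9
  y1, y2, y3 ≥ 0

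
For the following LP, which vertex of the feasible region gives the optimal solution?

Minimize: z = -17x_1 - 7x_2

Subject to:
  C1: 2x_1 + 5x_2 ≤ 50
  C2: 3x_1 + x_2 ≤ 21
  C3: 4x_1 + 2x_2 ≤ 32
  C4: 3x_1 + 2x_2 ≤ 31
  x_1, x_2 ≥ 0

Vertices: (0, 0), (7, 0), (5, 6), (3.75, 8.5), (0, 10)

Evaluate the objective at each vertex of the feasible region:
  z(0, 0) = 0
  z(7, 0) = -119
  z(5, 6) = -127  ←
  z(3.75, 8.5) = -123.2
  z(0, 10) = -70
The minimum is at x_1 = 5, x_2 = 6.

(5, 6)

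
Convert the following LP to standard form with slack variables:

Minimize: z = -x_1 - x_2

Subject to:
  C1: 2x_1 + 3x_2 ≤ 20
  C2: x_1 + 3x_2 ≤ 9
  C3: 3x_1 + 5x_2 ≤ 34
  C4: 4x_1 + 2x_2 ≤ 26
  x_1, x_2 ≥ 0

min z = -x_1 - x_2

s.t.
  2x_1 + 3x_2 + s1 = 20
  x_1 + 3x_2 + s2 = 9
  3x_1 + 5x_2 + s3 = 34
  4x_1 + 2x_2 + s4 = 26
  x_1, x_2, s1, s2, s3, s4 ≥ 0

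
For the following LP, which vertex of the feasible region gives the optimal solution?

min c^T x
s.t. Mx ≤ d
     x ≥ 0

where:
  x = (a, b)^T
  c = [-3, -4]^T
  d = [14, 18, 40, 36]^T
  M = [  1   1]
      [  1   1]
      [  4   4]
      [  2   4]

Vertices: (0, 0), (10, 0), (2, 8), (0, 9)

Evaluate the objective at each vertex of the feasible region:
  z(0, 0) = 0
  z(10, 0) = -30
  z(2, 8) = -38  ←
  z(0, 9) = -36
The minimum is at a = 2, b = 8.

(2, 8)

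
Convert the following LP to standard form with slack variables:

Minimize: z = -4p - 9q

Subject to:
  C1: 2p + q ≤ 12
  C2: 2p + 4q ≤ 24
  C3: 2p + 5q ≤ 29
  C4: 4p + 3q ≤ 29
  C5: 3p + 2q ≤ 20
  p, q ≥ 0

min z = -4p - 9q

s.t.
  2p + q + s1 = 12
  2p + 4q + s2 = 24
  2p + 5q + s3 = 29
  4p + 3q + s4 = 29
  3p + 2q + s5 = 20
  p, q, s1, s2, s3, s4, s5 ≥ 0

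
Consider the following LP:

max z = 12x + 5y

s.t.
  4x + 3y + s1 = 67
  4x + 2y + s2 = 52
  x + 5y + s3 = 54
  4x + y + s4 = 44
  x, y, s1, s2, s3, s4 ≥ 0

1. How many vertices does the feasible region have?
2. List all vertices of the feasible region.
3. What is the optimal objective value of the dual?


1. 5
2. (0, 0), (11, 0), (9, 8), (8.444, 9.111), (0, 10.8)
3. 148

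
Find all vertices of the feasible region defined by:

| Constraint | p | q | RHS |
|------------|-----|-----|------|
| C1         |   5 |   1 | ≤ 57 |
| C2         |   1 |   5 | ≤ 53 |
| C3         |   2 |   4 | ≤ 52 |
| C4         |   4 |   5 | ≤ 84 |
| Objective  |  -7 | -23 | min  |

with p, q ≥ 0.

(0, 0), (11.4, 0), (9.778, 8.111), (8, 9), (0, 10.6)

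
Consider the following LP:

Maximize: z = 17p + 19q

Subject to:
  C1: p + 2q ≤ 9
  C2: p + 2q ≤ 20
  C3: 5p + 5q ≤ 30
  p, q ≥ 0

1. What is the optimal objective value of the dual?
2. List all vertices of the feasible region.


1. 108
2. (0, 0), (6, 0), (3, 3), (0, 4.5)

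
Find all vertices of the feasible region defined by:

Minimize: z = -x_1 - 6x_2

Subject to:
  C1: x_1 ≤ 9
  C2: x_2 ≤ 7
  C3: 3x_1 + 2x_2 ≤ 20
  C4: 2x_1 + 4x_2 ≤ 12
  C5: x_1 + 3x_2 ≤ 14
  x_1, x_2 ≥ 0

(0, 0), (6, 0), (0, 3)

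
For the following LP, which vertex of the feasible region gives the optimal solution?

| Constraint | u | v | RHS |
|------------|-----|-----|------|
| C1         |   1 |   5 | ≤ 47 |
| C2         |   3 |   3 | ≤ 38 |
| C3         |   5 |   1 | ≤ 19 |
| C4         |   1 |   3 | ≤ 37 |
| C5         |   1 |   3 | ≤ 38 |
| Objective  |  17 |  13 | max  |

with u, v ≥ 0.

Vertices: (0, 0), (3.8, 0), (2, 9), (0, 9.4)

Evaluate the objective at each vertex of the feasible region:
  z(0, 0) = 0
  z(3.8, 0) = 64.6
  z(2, 9) = 151  ←
  z(0, 9.4) = 122.2
The maximum is at u = 2, v = 9.

(2, 9)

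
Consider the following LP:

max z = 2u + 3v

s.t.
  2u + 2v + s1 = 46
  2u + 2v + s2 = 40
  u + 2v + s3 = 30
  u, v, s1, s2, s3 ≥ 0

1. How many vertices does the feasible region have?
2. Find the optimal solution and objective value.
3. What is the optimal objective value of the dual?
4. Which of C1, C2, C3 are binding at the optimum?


1. 4
2. u = 10, v = 10, z = 50
3. 50
4. C2, C3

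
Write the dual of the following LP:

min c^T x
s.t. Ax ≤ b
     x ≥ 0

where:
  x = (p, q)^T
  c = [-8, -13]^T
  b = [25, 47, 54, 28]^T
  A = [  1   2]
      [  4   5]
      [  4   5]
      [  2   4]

Primal min cᵀx s.t. Ax ≤ b, x ≥ 0  →  Dual max −bᵀy s.t. Aᵀy ≥ −c, y ≥ 0.

Maximize: z = -25y1 - 47y2 - 54y3 - 28y4

Subject to:
  y1 + 4y2 + 4y3 + 2y4 ≥ 8
  2y1 + 5y2 + 5y3 + 4y4 ≥ 13
  y1, y2, y3, y4 ≥ 0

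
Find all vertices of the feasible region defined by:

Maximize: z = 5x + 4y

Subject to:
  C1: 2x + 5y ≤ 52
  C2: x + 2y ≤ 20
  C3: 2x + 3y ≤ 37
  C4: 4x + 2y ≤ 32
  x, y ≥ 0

(0, 0), (8, 0), (4, 8), (0, 10)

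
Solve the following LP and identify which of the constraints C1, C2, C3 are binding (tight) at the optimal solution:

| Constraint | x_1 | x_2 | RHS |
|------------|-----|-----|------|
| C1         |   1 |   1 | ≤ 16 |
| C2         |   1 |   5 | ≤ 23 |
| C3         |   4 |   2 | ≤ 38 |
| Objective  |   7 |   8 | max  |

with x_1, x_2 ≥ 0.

At x_1 = 8, x_2 = 3, compute slack b - a·x for each constraint:
  C1: 16 − 11 = 5  (slack)
  C2: 23 − 23 = 0  (binding)
  C3: 38 − 38 = 0  (binding)

Optimal: x_1 = 8, x_2 = 3
Binding: C2, C3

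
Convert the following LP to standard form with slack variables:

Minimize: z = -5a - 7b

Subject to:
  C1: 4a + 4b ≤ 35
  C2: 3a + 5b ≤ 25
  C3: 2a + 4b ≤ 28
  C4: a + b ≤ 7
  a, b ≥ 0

min z = -5a - 7b

s.t.
  4a + 4b + s1 = 35
  3a + 5b + s2 = 25
  2a + 4b + s3 = 28
  a + b + s4 = 7
  a, b, s1, s2, s3, s4 ≥ 0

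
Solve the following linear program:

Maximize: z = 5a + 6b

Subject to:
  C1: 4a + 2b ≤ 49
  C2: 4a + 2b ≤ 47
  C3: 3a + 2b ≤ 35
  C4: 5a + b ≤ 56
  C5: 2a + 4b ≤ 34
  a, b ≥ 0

Evaluate the objective at each vertex of the feasible region:
  z(0, 0) = 0
  z(11.2, 0) = 56
  z(11, 1) = 61
  z(9, 4) = 69  ←
  z(0, 8.5) = 51
The maximum is at a = 9, b = 4.

a = 9, b = 4, z = 69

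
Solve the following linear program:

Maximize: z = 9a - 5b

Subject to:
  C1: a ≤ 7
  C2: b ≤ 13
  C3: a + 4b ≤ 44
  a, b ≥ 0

Evaluate the objective at each vertex of the feasible region:
  z(0, 0) = 0
  z(7, 0) = 63  ←
  z(7, 9.25) = 16.75
  z(0, 11) = -55
The maximum is at a = 7, b = 0.

a = 7, b = 0, z = 63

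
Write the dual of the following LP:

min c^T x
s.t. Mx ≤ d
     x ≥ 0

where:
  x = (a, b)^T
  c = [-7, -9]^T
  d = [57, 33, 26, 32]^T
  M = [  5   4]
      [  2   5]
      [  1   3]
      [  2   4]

Primal min cᵀx s.t. Ax ≤ b, x ≥ 0  →  Dual max −bᵀy s.t. Aᵀy ≥ −c, y ≥ 0.

Maximize: z = -57y1 - 33y2 - 26y3 - 32y4

Subject to:
  5y1 + 2y2 + y3 + 2y4 ≥ 7
  4y1 + 5y2 + 3y3 + 4y4 ≥ 9
  y1, y2, y3, y4 ≥ 0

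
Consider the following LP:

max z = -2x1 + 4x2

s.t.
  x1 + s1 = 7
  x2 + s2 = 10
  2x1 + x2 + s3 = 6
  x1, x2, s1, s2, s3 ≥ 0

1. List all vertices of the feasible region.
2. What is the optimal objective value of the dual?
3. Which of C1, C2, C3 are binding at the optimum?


1. (0, 0), (3, 0), (0, 6)
2. 24
3. C3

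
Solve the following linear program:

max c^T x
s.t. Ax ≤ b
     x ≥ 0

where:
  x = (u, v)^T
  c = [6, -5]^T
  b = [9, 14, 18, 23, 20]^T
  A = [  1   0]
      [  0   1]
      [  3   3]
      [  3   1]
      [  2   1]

Evaluate the objective at each vertex of the feasible region:
  z(0, 0) = 0
  z(6, 0) = 36  ←
  z(0, 6) = -30
The maximum is at u = 6, v = 0.

u = 6, v = 0, z = 36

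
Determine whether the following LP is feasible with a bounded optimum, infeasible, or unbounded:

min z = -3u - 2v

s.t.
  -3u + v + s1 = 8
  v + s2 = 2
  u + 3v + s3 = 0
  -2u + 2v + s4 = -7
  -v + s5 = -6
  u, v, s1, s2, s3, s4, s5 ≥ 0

Infeasible (no feasible solution exists)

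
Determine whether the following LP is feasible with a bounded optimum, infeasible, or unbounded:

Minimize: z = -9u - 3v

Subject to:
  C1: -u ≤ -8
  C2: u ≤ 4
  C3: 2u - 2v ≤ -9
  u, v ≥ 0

Infeasible (no feasible solution exists)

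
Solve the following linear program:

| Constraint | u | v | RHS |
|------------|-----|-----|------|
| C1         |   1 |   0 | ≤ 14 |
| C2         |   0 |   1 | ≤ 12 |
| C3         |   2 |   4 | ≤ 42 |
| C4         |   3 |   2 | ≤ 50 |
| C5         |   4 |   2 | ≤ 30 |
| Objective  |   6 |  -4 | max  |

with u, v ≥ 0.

Evaluate the objective at each vertex of the feasible region:
  z(0, 0) = 0
  z(7.5, 0) = 45  ←
  z(3, 9) = -18
  z(0, 10.5) = -42
The maximum is at u = 7.5, v = 0.

u = 7.5, v = 0, z = 45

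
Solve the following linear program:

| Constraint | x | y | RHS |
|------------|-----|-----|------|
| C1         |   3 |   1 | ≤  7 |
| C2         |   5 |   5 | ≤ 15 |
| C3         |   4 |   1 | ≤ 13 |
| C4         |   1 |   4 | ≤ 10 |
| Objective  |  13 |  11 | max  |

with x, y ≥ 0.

Evaluate the objective at each vertex of the feasible region:
  z(0, 0) = 0
  z(2.333, 0) = 30.33
  z(2, 1) = 37  ←
  z(0.6667, 2.333) = 34.33
  z(0, 2.5) = 27.5
The maximum is at x = 2, y = 1.

x = 2, y = 1, z = 37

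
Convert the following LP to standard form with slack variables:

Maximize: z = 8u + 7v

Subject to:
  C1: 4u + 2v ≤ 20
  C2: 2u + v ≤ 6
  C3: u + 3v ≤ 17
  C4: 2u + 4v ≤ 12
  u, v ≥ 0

max z = 8u + 7v

s.t.
  4u + 2v + s1 = 20
  2u + v + s2 = 6
  u + 3v + s3 = 17
  2u + 4v + s4 = 12
  u, v, s1, s2, s3, s4 ≥ 0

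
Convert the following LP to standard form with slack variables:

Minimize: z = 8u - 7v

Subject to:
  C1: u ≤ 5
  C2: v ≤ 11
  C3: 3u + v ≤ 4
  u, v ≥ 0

min z = 8u - 7v

s.t.
  u + s1 = 5
  v + s2 = 11
  3u + v + s3 = 4
  u, v, s1, s2, s3 ≥ 0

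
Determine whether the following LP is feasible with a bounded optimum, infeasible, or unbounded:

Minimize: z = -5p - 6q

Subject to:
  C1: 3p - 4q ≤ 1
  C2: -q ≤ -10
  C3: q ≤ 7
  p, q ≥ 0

Infeasible (no feasible solution exists)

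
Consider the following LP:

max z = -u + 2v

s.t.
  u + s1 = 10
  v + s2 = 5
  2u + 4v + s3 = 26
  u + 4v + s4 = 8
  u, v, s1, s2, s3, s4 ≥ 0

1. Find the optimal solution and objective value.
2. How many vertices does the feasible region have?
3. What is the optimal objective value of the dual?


1. u = 0, v = 2, z = 4
2. 3
3. 4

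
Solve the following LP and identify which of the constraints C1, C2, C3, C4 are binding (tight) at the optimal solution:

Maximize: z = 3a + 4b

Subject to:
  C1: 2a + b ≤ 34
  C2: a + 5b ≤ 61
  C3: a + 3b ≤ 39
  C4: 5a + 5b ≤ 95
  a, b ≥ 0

At a = 9, b = 10, compute slack b - a·x for each constraint:
  C1: 34 − 28 = 6  (slack)
  C2: 61 − 59 = 2  (slack)
  C3: 39 − 39 = 0  (binding)
  C4: 95 − 95 = 0  (binding)

Optimal: a = 9, b = 10
Binding: C3, C4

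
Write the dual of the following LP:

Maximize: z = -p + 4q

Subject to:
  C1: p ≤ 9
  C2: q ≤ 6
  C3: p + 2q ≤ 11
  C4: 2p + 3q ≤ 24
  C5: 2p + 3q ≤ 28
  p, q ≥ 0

Primal max cᵀx s.t. Ax ≤ b, x ≥ 0  →  Dual min bᵀy s.t. Aᵀy ≥ c, y ≥ 0.

Minimize: z = 9y1 + 6y2 + 11y3 + 24y4 + 28y5

Subject to:
  y1 + y3 + 2y4 + 2y5 ≥ -1
  y2 + 2y3 + 3y4 + 3y5 ≥ 4
  y1, y2, y3, y4, y5 ≥ 0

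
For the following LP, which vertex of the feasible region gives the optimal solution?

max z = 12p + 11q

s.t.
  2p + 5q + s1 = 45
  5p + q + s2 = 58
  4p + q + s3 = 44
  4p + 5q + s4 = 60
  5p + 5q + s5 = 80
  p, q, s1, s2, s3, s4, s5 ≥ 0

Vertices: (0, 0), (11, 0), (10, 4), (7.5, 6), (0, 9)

Evaluate the objective at each vertex of the feasible region:
  z(0, 0) = 0
  z(11, 0) = 132
  z(10, 4) = 164  ←
  z(7.5, 6) = 156
  z(0, 9) = 99
The maximum is at p = 10, q = 4.

(10, 4)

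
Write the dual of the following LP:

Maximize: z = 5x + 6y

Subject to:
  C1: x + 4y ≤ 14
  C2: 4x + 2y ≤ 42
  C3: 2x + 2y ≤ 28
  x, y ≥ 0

Primal max cᵀx s.t. Ax ≤ b, x ≥ 0  →  Dual min bᵀy s.t. Aᵀy ≥ c, y ≥ 0.

Minimize: z = 14y1 + 42y2 + 28y3

Subject to:
  y1 + 4y2 + 2y3 ≥ 5
  4y1 + 2y2 + 2y3 ≥ 6
  y1, y2, y3 ≥ 0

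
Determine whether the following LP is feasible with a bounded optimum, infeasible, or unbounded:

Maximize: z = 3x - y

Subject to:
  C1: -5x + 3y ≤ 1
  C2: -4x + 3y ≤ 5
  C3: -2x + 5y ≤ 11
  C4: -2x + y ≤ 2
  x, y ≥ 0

Unbounded (objective can increase without bound)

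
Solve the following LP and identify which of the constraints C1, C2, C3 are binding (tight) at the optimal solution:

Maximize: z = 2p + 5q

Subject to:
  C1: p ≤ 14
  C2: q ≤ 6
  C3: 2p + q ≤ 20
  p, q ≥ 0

At p = 7, q = 6, compute slack b - a·x for each constraint:
  C1: 14 − 7 = 7  (slack)
  C2: 6 − 6 = 0  (binding)
  C3: 20 − 20 = 0  (binding)

Optimal: p = 7, q = 6
Binding: C2, C3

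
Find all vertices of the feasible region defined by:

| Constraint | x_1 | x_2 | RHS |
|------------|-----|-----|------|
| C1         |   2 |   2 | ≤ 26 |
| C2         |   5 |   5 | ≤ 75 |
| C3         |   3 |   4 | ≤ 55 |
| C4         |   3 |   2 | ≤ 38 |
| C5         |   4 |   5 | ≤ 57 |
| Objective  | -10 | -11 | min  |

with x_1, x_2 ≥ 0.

(0, 0), (12.67, 0), (12, 1), (8, 5), (0, 11.4)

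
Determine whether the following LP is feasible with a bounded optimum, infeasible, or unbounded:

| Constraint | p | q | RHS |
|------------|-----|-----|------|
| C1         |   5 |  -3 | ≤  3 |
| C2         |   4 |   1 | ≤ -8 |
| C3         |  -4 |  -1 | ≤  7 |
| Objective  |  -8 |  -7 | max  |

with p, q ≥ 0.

Infeasible (no feasible solution exists)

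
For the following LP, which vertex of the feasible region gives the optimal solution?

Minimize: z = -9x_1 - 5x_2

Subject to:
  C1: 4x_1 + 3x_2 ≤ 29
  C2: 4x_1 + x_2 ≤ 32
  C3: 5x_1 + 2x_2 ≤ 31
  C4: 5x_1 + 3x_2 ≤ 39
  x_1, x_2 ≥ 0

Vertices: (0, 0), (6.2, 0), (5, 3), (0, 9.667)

Evaluate the objective at each vertex of the feasible region:
  z(0, 0) = 0
  z(6.2, 0) = -55.8
  z(5, 3) = -60  ←
  z(0, 9.667) = -48.33
The minimum is at x_1 = 5, x_2 = 3.

(5, 3)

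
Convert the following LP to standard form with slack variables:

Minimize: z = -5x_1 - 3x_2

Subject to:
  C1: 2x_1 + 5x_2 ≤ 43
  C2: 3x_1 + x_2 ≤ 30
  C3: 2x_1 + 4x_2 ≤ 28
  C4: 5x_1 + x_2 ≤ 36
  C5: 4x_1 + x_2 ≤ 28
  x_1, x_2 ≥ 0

min z = -5x_1 - 3x_2

s.t.
  2x_1 + 5x_2 + s1 = 43
  3x_1 + x_2 + s2 = 30
  2x_1 + 4x_2 + s3 = 28
  5x_1 + x_2 + s4 = 36
  4x_1 + x_2 + s5 = 28
  x_1, x_2, s1, s2, s3, s4, s5 ≥ 0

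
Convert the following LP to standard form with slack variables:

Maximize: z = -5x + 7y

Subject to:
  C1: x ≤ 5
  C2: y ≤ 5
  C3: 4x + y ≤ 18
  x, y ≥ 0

max z = -5x + 7y

s.t.
  x + s1 = 5
  y + s2 = 5
  4x + y + s3 = 18
  x, y, s1, s2, s3 ≥ 0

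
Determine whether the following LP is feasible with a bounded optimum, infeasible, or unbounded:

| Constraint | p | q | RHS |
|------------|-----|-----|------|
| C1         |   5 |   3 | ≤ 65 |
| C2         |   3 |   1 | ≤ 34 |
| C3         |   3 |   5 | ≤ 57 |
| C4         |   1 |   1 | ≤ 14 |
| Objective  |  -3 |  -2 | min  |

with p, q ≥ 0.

Feasible with a bounded optimal solution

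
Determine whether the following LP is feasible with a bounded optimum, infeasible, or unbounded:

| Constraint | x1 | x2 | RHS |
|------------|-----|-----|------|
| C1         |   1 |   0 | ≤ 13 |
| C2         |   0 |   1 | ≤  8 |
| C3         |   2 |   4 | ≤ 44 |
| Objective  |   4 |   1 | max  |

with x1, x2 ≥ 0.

Feasible with a bounded optimal solution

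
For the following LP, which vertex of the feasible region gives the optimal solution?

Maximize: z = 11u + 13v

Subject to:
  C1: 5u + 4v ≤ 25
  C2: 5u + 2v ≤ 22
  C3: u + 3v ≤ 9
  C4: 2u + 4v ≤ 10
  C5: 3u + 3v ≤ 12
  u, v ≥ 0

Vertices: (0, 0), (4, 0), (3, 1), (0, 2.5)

Evaluate the objective at each vertex of the feasible region:
  z(0, 0) = 0
  z(4, 0) = 44
  z(3, 1) = 46  ←
  z(0, 2.5) = 32.5
The maximum is at u = 3, v = 1.

(3, 1)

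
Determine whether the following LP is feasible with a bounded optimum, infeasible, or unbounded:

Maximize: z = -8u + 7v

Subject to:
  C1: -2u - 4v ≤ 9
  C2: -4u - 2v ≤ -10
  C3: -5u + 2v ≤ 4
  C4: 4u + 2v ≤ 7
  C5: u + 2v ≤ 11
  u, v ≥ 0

Infeasible (no feasible solution exists)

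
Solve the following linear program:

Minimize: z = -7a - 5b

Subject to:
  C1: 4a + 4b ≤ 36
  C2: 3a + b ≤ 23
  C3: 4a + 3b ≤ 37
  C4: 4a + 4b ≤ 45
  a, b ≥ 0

Evaluate the objective at each vertex of the feasible region:
  z(0, 0) = 0
  z(7.667, 0) = -53.67
  z(7, 2) = -59  ←
  z(0, 9) = -45
The minimum is at a = 7, b = 2.

a = 7, b = 2, z = -59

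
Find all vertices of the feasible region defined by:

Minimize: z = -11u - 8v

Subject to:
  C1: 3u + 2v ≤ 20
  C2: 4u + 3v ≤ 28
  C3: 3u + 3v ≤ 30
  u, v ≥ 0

(0, 0), (6.667, 0), (4, 4), (0, 9.333)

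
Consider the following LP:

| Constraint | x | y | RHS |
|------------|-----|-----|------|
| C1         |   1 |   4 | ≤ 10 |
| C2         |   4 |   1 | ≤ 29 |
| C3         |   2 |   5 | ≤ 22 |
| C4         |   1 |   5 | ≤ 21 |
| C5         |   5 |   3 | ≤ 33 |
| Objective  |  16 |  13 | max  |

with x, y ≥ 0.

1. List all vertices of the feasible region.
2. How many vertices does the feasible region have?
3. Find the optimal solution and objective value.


1. (0, 0), (6.6, 0), (6, 1), (0, 2.5)
2. 4
3. x = 6, y = 1, z = 109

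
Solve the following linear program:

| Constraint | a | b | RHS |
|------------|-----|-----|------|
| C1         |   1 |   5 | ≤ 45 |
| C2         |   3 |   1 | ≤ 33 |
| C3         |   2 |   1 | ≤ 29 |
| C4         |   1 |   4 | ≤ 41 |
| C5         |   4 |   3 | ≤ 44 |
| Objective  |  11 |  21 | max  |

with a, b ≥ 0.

Evaluate the objective at each vertex of the feasible region:
  z(0, 0) = 0
  z(11, 0) = 121
  z(5, 8) = 223  ←
  z(0, 9) = 189
The maximum is at a = 5, b = 8.

a = 5, b = 8, z = 223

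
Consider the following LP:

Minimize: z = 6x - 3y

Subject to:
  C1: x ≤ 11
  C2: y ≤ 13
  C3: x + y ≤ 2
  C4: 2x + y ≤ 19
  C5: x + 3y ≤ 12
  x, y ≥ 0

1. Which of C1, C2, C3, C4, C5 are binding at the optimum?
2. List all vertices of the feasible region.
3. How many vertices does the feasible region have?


1. C3
2. (0, 0), (2, 0), (0, 2)
3. 3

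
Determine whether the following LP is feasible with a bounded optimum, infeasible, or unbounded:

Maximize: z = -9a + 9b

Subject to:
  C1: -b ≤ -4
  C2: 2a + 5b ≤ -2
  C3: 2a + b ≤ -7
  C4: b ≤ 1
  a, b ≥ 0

Infeasible (no feasible solution exists)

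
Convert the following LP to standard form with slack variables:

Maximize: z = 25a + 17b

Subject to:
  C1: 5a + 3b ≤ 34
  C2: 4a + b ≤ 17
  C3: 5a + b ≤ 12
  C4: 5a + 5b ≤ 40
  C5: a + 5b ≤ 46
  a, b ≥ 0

max z = 25a + 17b

s.t.
  5a + 3b + s1 = 34
  4a + b + s2 = 17
  5a + b + s3 = 12
  5a + 5b + s4 = 40
  a + 5b + s5 = 46
  a, b, s1, s2, s3, s4, s5 ≥ 0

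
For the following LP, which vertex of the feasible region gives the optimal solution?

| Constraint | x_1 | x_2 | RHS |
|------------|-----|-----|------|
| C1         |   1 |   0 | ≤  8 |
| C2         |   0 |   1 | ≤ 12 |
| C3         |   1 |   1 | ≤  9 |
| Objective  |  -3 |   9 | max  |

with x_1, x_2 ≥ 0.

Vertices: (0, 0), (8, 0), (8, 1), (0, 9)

Evaluate the objective at each vertex of the feasible region:
  z(0, 0) = 0
  z(8, 0) = -24
  z(8, 1) = -15
  z(0, 9) = 81  ←
The maximum is at x_1 = 0, x_2 = 9.

(0, 9)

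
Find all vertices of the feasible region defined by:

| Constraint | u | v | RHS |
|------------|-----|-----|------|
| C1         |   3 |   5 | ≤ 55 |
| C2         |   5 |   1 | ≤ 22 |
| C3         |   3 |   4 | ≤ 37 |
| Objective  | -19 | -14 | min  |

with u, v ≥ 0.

(0, 0), (4.4, 0), (3, 7), (0, 9.25)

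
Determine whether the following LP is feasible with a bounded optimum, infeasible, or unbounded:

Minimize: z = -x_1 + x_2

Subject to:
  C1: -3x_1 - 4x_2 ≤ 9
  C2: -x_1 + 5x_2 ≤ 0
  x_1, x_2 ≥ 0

Unbounded (objective can decrease without bound)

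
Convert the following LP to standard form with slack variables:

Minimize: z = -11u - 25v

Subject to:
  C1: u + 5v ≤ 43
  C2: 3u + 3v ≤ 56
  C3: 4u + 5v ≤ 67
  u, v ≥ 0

min z = -11u - 25v

s.t.
  u + 5v + s1 = 43
  3u + 3v + s2 = 56
  4u + 5v + s3 = 67
  u, v, s1, s2, s3 ≥ 0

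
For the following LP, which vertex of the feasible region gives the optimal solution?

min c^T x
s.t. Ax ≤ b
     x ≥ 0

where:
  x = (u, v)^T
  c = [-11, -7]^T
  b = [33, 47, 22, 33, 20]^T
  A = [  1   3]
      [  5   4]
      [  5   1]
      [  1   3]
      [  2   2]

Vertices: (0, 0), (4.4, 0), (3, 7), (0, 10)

Evaluate the objective at each vertex of the feasible region:
  z(0, 0) = 0
  z(4.4, 0) = -48.4
  z(3, 7) = -82  ←
  z(0, 10) = -70
The minimum is at u = 3, v = 7.

(3, 7)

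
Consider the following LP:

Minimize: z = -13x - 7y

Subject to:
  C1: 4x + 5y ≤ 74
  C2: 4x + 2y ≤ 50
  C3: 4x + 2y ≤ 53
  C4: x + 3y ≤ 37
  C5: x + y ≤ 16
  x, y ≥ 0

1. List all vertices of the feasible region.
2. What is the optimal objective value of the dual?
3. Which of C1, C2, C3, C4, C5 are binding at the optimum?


1. (0, 0), (12.5, 0), (9, 7), (6, 10), (5.286, 10.57), (0, 12.33)
2. -166
3. C2, C5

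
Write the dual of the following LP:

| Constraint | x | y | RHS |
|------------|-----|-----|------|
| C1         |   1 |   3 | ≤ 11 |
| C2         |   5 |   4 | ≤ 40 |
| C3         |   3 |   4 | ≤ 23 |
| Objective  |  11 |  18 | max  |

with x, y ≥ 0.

Primal max cᵀx s.t. Ax ≤ b, x ≥ 0  →  Dual min bᵀy s.t. Aᵀy ≥ c, y ≥ 0.

Minimize: z = 11y1 + 40y2 + 23y3

Subject to:
  y1 + 5y2 + 3y3 ≥ 11
  3y1 + 4y2 + 4y3 ≥ 18
  y1, y2, y3 ≥ 0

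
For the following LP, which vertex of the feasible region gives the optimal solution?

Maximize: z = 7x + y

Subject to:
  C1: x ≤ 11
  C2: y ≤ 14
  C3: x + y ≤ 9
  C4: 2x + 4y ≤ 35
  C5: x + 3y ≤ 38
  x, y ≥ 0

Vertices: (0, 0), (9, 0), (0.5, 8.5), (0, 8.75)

Evaluate the objective at each vertex of the feasible region:
  z(0, 0) = 0
  z(9, 0) = 63  ←
  z(0.5, 8.5) = 12
  z(0, 8.75) = 8.75
The maximum is at x = 9, y = 0.

(9, 0)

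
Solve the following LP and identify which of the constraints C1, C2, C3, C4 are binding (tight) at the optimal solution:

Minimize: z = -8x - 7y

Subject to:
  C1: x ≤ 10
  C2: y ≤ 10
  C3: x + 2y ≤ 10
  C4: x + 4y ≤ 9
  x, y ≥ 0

At x = 9, y = 0, compute slack b - a·x for each constraint:
  C1: 10 − 9 = 1  (slack)
  C2: 10 − 0 = 10  (slack)
  C3: 10 − 9 = 1  (slack)
  C4: 9 − 9 = 0  (binding)

Optimal: x = 9, y = 0
Binding: C4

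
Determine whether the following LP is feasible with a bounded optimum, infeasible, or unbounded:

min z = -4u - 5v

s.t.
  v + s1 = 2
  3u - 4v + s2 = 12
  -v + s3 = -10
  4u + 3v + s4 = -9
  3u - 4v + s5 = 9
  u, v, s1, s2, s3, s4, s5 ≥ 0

Infeasible (no feasible solution exists)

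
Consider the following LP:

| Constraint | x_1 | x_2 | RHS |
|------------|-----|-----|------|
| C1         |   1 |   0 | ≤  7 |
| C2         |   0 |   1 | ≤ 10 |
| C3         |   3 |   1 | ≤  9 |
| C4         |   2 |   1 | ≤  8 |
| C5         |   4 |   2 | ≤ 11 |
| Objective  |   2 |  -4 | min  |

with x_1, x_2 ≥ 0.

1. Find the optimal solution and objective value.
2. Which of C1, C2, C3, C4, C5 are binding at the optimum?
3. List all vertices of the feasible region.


1. x_1 = 0, x_2 = 5.5, z = -22
2. C5
3. (0, 0), (2.75, 0), (0, 5.5)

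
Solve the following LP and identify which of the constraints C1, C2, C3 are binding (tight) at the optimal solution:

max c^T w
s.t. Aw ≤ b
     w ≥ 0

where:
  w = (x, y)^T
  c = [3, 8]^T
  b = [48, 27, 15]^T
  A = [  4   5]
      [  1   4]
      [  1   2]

At x = 3, y = 6, compute slack b - a·x for each constraint:
  C1: 48 − 42 = 6  (slack)
  C2: 27 − 27 = 0  (binding)
  C3: 15 − 15 = 0  (binding)

Optimal: x = 3, y = 6
Binding: C2, C3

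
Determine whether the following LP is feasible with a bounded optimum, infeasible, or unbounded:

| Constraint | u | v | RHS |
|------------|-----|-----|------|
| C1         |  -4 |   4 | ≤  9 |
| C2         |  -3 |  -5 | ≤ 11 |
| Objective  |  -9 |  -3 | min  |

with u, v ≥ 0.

Unbounded (objective can decrease without bound)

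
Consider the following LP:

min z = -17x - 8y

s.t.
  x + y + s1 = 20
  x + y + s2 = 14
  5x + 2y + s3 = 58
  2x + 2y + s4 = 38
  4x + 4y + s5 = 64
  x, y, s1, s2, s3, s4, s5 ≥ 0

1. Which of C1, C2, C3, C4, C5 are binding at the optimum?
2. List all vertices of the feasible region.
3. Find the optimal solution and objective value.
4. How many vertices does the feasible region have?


1. C2, C3
2. (0, 0), (11.6, 0), (10, 4), (0, 14)
3. x = 10, y = 4, z = -202
4. 4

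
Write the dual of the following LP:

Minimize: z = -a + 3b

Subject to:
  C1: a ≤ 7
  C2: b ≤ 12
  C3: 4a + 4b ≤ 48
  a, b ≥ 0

Primal min cᵀx s.t. Ax ≤ b, x ≥ 0  →  Dual max −bᵀy s.t. Aᵀy ≥ −c, y ≥ 0.

Maximize: z = -7y1 - 12y2 - 48y3

Subject to:
  y1 + 4y3 ≥ 1
  y2 + 4y3 ≥ -3
  y1, y2, y3 ≥ 0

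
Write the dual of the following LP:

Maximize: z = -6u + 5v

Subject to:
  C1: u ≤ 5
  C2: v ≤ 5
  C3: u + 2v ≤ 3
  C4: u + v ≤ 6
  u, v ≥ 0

Primal max cᵀx s.t. Ax ≤ b, x ≥ 0  →  Dual min bᵀy s.t. Aᵀy ≥ c, y ≥ 0.

Minimize: z = 5y1 + 5y2 + 3y3 + 6y4

Subject to:
  y1 + y3 + y4 ≥ -6
  y2 + 2y3 + y4 ≥ 5
  y1, y2, y3, y4 ≥ 0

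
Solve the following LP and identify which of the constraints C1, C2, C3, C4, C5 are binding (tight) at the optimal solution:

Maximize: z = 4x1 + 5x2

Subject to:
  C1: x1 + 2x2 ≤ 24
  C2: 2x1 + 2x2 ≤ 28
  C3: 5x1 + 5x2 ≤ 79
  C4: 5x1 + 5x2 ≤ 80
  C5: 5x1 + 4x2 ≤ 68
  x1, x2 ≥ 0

At x1 = 4, x2 = 10, compute slack b - a·x for each constraint:
  C1: 24 − 24 = 0  (binding)
  C2: 28 − 28 = 0  (binding)
  C3: 79 − 70 = 9  (slack)
  C4: 80 − 70 = 10  (slack)
  C5: 68 − 60 = 8  (slack)

Optimal: x1 = 4, x2 = 10
Binding: C1, C2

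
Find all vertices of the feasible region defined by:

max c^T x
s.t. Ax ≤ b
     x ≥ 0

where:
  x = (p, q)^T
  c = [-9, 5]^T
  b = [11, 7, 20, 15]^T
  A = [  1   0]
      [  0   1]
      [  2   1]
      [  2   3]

(0, 0), (7.5, 0), (0, 5)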